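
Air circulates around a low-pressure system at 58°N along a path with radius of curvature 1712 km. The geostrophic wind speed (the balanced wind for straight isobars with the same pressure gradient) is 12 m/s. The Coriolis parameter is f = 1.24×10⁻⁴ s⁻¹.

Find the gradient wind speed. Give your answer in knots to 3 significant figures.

Around a low, centrifugal force acts outward with Coriolis, so pressure-gradient force balances both:
(1/ρ)|∂P/∂n| = fV + V²/R  →  V² + fR·V − fR·V_g = 0
With fR = 1.24×10⁻⁴ × 1712×10³ m = 212 m/s:
V = [−fR + √((fR)² + 4 fR V_g)]/2 = [−212 + √(212² + 4×212×12)]/2 = 11.4 m/s
Subgeostrophic (V < V_g = 12 m/s), as expected around a low.
Converting: 11.4 m/s × 1.944 = 22.1 knots

22.1 knots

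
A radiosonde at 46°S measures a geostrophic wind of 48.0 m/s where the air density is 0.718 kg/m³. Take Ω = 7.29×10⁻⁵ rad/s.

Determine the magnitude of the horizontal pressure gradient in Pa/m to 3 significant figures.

Coriolis parameter at 46°S:
f = 2Ω sin φ = 2 × 7.29×10⁻⁵ × sin 46° = 1.05×10⁻⁴ s⁻¹
Geostrophic balance rearranged: |∂P/∂n| = f ρ V_g
|∂P/∂n| = 1.05×10⁻⁴ × 0.718 × 48.0 = 3.61×10⁻³ Pa/m

3.61×10⁻³ Pa/m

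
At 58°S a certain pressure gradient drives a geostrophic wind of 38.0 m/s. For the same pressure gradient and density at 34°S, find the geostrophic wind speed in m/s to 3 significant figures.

57.6 m/s

With the same pressure gradient and density, V_g ∝ 1/f ∝ 1/sin φ.
V₂ = V₁ · sin φ₁ / sin φ₂ = 38.0 × sin 58° / sin 34°
V₂ = 38.0 × 0.8480/0.5592 = 57.6 m/s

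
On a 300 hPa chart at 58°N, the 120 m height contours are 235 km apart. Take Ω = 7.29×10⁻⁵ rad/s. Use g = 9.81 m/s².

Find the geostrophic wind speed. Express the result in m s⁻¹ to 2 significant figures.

41 m s⁻¹

Coriolis parameter at 58°N:
f = 2Ω sin φ = 2 × 7.29×10⁻⁵ × sin 58° = 1.24×10⁻⁴ s⁻¹
Height gradient: |∂Z/∂n| = 120 m / 235000 m = 5.11×10⁻⁴
On a pressure surface, geostrophic balance gives V_g = (g/f)|∂Z/∂n|:
V_g = 9.81 × 5.11×10⁻⁴ / 1.24×10⁻⁴ = 40.5 m/s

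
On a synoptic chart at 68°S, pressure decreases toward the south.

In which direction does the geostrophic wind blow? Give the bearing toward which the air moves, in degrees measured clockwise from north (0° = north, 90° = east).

The pressure-gradient force points toward the south (bearing 180°).
Geostrophic balance: in the Southern Hemisphere the Coriolis force deflects motion to the left, so the geostrophic wind blows 90° to the left of the pressure-gradient force (low pressure on the right).
Rotating 180° by 90° counterclockwise gives 090° — the wind blows toward the east.

090°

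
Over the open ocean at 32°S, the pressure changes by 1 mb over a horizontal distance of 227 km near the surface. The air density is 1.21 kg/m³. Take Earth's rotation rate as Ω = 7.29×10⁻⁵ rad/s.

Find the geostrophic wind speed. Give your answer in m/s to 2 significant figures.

Coriolis parameter at 32°S:
f = 2Ω sin φ = 2 × 7.29×10⁻⁵ × sin 32° = 7.73×10⁻⁵ s⁻¹
Pressure gradient: |∂P/∂n| = 100 Pa / 227000 m = 4.41×10⁻⁴ Pa/m
Geostrophic balance (pressure-gradient force = Coriolis force):
V_g = (1/(fρ)) |∂P/∂n| = 4.41×10⁻⁴ / (7.73×10⁻⁵ × 1.21) = 4.71 m/s

4.7 m/s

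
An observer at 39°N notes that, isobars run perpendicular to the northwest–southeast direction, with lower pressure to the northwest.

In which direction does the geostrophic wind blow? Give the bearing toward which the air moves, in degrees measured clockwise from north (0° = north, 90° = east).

The pressure-gradient force points toward the northwest (bearing 315°).
Geostrophic balance: in the Northern Hemisphere the Coriolis force deflects motion to the right, so the geostrophic wind blows 90° to the right of the pressure-gradient force (low pressure on the left).
Rotating 315° by 90° clockwise gives 045° — the wind blows toward the northeast.

045°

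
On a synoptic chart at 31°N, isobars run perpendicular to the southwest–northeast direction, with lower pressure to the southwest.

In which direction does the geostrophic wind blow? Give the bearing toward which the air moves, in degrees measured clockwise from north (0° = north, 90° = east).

315°

The pressure-gradient force points toward the southwest (bearing 225°).
Geostrophic balance: in the Northern Hemisphere the Coriolis force deflects motion to the right, so the geostrophic wind blows 90° to the right of the pressure-gradient force (low pressure on the left).
Rotating 225° by 90° clockwise gives 315° — the wind blows toward the northwest.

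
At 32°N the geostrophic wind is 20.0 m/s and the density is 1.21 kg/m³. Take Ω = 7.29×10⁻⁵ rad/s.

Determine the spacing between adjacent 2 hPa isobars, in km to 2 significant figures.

110 km

Coriolis parameter at 32°N:
f = 2Ω sin φ = 2 × 7.29×10⁻⁵ × sin 32° = 7.73×10⁻⁵ s⁻¹
Geostrophic balance rearranged: |∂P/∂n| = f ρ V_g
|∂P/∂n| = 7.73×10⁻⁵ × 1.21 × 20.0 = 1.87×10⁻³ Pa/m
Isobar spacing: Δn = ΔP/|∂P/∂n| = 200 Pa / 1.87×10⁻³ Pa/m = 106966 m ≈ 110 km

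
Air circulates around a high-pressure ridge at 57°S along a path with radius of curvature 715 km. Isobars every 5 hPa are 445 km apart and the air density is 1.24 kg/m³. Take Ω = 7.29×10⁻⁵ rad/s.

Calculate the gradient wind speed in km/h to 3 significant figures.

29.4 km/h

Coriolis parameter at 57°S:
f = 2Ω sin φ = 2 × 7.29×10⁻⁵ × sin 57° = 1.22×10⁻⁴ s⁻¹
Pressure gradient: |∂P/∂n| = 500 Pa / 445000 m = 1.12×10⁻³ Pa/m
Geostrophic speed: V_g = |∂P/∂n|/(fρ) = 1.12×10⁻³/(1.22×10⁻⁴ × 1.24) = 7.41 m/s
Around a high, pressure-gradient force acts outward with centrifugal, so Coriolis balances both:
fV = (1/ρ)|∂P/∂n| + V²/R  →  V² − fR·V + fR·V_g = 0
With fR = 1.22×10⁻⁴ × 715×10³ m = 87.4 m/s:
V = [fR − √((fR)² − 4 fR V_g)]/2 = [87.4 − √(87.4² − 4×87.4×7.41)]/2 = 8.17 m/s
Supergeostrophic (V > V_g = 7.41 m/s), as expected around a high.
Converting: 8.17 m/s × 3.6 = 29.4 km/h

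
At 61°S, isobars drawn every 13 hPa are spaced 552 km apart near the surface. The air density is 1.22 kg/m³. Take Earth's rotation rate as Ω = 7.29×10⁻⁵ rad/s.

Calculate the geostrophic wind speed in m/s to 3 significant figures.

Coriolis parameter at 61°S:
f = 2Ω sin φ = 2 × 7.29×10⁻⁵ × sin 61° = 1.28×10⁻⁴ s⁻¹
Pressure gradient: |∂P/∂n| = 1300 Pa / 552000 m = 2.36×10⁻³ Pa/m
Geostrophic balance (pressure-gradient force = Coriolis force):
V_g = (1/(fρ)) |∂P/∂n| = 2.36×10⁻³ / (1.28×10⁻⁴ × 1.22) = 15.1 m/s

15.1 m/s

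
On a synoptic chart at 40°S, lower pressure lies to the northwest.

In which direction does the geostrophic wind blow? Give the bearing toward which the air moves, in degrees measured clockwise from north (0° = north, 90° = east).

225°

The pressure-gradient force points toward the northwest (bearing 315°).
Geostrophic balance: in the Southern Hemisphere the Coriolis force deflects motion to the left, so the geostrophic wind blows 90° to the left of the pressure-gradient force (low pressure on the right).
Rotating 315° by 90° counterclockwise gives 225° — the wind blows toward the southwest.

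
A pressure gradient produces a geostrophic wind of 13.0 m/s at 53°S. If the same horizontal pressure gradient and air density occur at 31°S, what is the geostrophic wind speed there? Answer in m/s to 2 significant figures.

20 m/s

With the same pressure gradient and density, V_g ∝ 1/f ∝ 1/sin φ.
V₂ = V₁ · sin φ₁ / sin φ₂ = 13.0 × sin 53° / sin 31°
V₂ = 13.0 × 0.7986/0.5150 = 20 m/s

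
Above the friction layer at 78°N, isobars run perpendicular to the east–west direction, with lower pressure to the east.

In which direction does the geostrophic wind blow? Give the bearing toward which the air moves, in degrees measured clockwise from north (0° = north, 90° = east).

180°

The pressure-gradient force points toward the east (bearing 090°).
Geostrophic balance: in the Northern Hemisphere the Coriolis force deflects motion to the right, so the geostrophic wind blows 90° to the right of the pressure-gradient force (low pressure on the left).
Rotating 090° by 90° clockwise gives 180° — the wind blows toward the south.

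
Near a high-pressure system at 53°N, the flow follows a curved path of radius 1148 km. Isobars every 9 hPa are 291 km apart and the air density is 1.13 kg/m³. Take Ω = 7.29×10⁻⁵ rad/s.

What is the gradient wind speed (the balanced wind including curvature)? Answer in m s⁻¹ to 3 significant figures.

Coriolis parameter at 53°N:
f = 2Ω sin φ = 2 × 7.29×10⁻⁵ × sin 53° = 1.16×10⁻⁴ s⁻¹
Pressure gradient: |∂P/∂n| = 900 Pa / 291000 m = 3.09×10⁻³ Pa/m
Geostrophic speed: V_g = |∂P/∂n|/(fρ) = 3.09×10⁻³/(1.16×10⁻⁴ × 1.13) = 23.5 m/s
Around a high, pressure-gradient force acts outward with centrifugal, so Coriolis balances both:
fV = (1/ρ)|∂P/∂n| + V²/R  →  V² − fR·V + fR·V_g = 0
With fR = 1.16×10⁻⁴ × 1148×10³ m = 134 m/s:
V = [fR − √((fR)² − 4 fR V_g)]/2 = [134 − √(134² − 4×134×23.5)]/2 = 30.4 m/s
Supergeostrophic (V > V_g = 23.5 m/s), as expected around a high.

30.4 m s⁻¹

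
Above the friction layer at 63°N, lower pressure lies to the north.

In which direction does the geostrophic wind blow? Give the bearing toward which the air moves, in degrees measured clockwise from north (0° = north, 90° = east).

The pressure-gradient force points toward the north (bearing 000°).
Geostrophic balance: in the Northern Hemisphere the Coriolis force deflects motion to the right, so the geostrophic wind blows 90° to the right of the pressure-gradient force (low pressure on the left).
Rotating 000° by 90° clockwise gives 090° — the wind blows toward the east.

090°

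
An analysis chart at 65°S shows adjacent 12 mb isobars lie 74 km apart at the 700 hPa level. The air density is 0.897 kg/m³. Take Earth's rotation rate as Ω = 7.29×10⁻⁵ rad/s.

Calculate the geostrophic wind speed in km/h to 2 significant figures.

Coriolis parameter at 65°S:
f = 2Ω sin φ = 2 × 7.29×10⁻⁵ × sin 65° = 1.32×10⁻⁴ s⁻¹
Pressure gradient: |∂P/∂n| = 1200 Pa / 74000 m = 1.62×10⁻² Pa/m
Geostrophic balance (pressure-gradient force = Coriolis force):
V_g = (1/(fρ)) |∂P/∂n| = 1.62×10⁻² / (1.32×10⁻⁴ × 0.897) = 137 m/s
Converting: 137 m/s × 3.6 = 490 km/h

490 km/h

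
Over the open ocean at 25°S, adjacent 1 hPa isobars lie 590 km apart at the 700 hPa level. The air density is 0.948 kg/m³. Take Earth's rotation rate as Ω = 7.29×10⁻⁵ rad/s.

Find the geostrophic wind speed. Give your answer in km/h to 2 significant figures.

Coriolis parameter at 25°S:
f = 2Ω sin φ = 2 × 7.29×10⁻⁵ × sin 25° = 6.16×10⁻⁵ s⁻¹
Pressure gradient: |∂P/∂n| = 100 Pa / 590000 m = 1.69×10⁻⁴ Pa/m
Geostrophic balance (pressure-gradient force = Coriolis force):
V_g = (1/(fρ)) |∂P/∂n| = 1.69×10⁻⁴ / (6.16×10⁻⁵ × 0.948) = 2.90 m/s
Converting: 2.90 m/s × 3.6 = 10 km/h

10 km/h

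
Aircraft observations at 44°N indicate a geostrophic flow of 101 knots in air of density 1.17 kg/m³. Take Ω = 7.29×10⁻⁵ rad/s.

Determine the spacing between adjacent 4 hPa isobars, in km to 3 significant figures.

Coriolis parameter at 44°N:
f = 2Ω sin φ = 2 × 7.29×10⁻⁵ × sin 44° = 1.01×10⁻⁴ s⁻¹
Wind speed in SI: 101 knots = 52.0 m/s
Geostrophic balance rearranged: |∂P/∂n| = f ρ V_g
|∂P/∂n| = 1.01×10⁻⁴ × 1.17 × 52.0 = 6.16×10⁻³ Pa/m
Isobar spacing: Δn = ΔP/|∂P/∂n| = 400 Pa / 6.16×10⁻³ Pa/m = 64966 m ≈ 65.0 km

65.0 km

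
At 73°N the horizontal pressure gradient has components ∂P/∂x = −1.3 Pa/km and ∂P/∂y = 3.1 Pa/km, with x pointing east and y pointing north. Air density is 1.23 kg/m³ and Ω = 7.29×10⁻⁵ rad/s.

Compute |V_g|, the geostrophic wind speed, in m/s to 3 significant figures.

19.6 m/s

Coriolis parameter at 73°N:
f = 2Ω sin φ = 2 × 7.29×10⁻⁵ × sin 73° = 1.39×10⁻⁴ s⁻¹
Component geostrophic relations (x east, y north):
u_g = −(1/(fρ)) ∂P/∂y,  v_g = (1/(fρ)) ∂P/∂x
u_g = −(3.1×10⁻³)/(1.39×10⁻⁴ × 1.23) = −18.1 m/s;  v_g = (−1.3×10⁻³)/(1.39×10⁻⁴ × 1.23) = −7.58 m/s
|V_g| = √(u_g² + v_g²) = 19.6 m/s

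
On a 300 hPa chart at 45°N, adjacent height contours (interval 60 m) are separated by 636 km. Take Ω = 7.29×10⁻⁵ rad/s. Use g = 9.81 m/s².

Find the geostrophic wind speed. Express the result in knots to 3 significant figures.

17.4 knots

Coriolis parameter at 45°N:
f = 2Ω sin φ = 2 × 7.29×10⁻⁵ × sin 45° = 1.03×10⁻⁴ s⁻¹
Height gradient: |∂Z/∂n| = 60 m / 636000 m = 9.43×10⁻⁵
On a pressure surface, geostrophic balance gives V_g = (g/f)|∂Z/∂n|:
V_g = 9.81 × 9.43×10⁻⁵ / 1.03×10⁻⁴ = 8.98 m/s
Converting: 8.98 m/s × 1.944 = 17.4 knots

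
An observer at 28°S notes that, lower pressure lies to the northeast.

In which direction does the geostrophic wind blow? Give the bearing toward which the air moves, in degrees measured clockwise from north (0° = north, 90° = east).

The pressure-gradient force points toward the northeast (bearing 045°).
Geostrophic balance: in the Southern Hemisphere the Coriolis force deflects motion to the left, so the geostrophic wind blows 90° to the left of the pressure-gradient force (low pressure on the right).
Rotating 045° by 90° counterclockwise gives 315° — the wind blows toward the northwest.

315°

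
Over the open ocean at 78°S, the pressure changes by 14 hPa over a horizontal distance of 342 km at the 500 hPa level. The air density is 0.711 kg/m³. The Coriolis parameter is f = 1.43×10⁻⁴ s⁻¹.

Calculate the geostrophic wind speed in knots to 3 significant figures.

Pressure gradient: |∂P/∂n| = 1400 Pa / 342000 m = 4.09×10⁻³ Pa/m
Geostrophic balance (pressure-gradient force = Coriolis force):
V_g = (1/(fρ)) |∂P/∂n| = 4.09×10⁻³ / (1.43×10⁻⁴ × 0.711) = 40.3 m/s
Converting: 40.3 m/s × 1.944 = 78.3 knots

78.3 knots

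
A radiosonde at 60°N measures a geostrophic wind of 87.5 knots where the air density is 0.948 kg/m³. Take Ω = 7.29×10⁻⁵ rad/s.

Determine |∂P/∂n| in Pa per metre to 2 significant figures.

Coriolis parameter at 60°N:
f = 2Ω sin φ = 2 × 7.29×10⁻⁵ × sin 60° = 1.26×10⁻⁴ s⁻¹
Wind speed in SI: 87.5 knots = 45.0 m/s
Geostrophic balance rearranged: |∂P/∂n| = f ρ V_g
|∂P/∂n| = 1.26×10⁻⁴ × 0.948 × 45.0 = 5.39×10⁻³ Pa/m

5.4×10⁻³ Pa/m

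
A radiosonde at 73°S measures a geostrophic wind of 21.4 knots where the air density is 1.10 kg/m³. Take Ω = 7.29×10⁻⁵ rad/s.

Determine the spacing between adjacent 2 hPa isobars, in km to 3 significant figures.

118 km

Coriolis parameter at 73°S:
f = 2Ω sin φ = 2 × 7.29×10⁻⁵ × sin 73° = 1.39×10⁻⁴ s⁻¹
Wind speed in SI: 21.4 knots = 11.0 m/s
Geostrophic balance rearranged: |∂P/∂n| = f ρ V_g
|∂P/∂n| = 1.39×10⁻⁴ × 1.10 × 11.0 = 1.69×10⁻³ Pa/m
Isobar spacing: Δn = ΔP/|∂P/∂n| = 200 Pa / 1.69×10⁻³ Pa/m = 118449 m ≈ 118 km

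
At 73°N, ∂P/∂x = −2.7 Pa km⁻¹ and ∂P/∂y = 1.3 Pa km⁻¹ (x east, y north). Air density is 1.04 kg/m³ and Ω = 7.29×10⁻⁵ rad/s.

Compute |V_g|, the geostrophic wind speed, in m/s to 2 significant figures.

21 m/s

Coriolis parameter at 73°N:
f = 2Ω sin φ = 2 × 7.29×10⁻⁵ × sin 73° = 1.39×10⁻⁴ s⁻¹
Component geostrophic relations (x east, y north):
u_g = −(1/(fρ)) ∂P/∂y,  v_g = (1/(fρ)) ∂P/∂x
u_g = −(1.3×10⁻³)/(1.39×10⁻⁴ × 1.04) = −8.97 m/s;  v_g = (−2.7×10⁻³)/(1.39×10⁻⁴ × 1.04) = −18.6 m/s
|V_g| = √(u_g² + v_g²) = 20.7 m/s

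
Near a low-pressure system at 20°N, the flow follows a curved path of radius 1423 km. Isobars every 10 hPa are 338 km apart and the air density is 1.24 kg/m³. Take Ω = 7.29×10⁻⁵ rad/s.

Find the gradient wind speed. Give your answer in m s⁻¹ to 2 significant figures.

Coriolis parameter at 20°N:
f = 2Ω sin φ = 2 × 7.29×10⁻⁵ × sin 20° = 4.99×10⁻⁵ s⁻¹
Pressure gradient: |∂P/∂n| = 1000 Pa / 338000 m = 2.96×10⁻³ Pa/m
Geostrophic speed: V_g = |∂P/∂n|/(fρ) = 2.96×10⁻³/(4.99×10⁻⁵ × 1.24) = 47.8 m/s
Around a low, centrifugal force acts outward with Coriolis, so pressure-gradient force balances both:
(1/ρ)|∂P/∂n| = fV + V²/R  →  V² + fR·V − fR·V_g = 0
With fR = 4.99×10⁻⁵ × 1423×10³ m = 71.0 m/s:
V = [−fR + √((fR)² + 4 fR V_g)]/2 = [−71.0 + √(71.0² + 4×71.0×47.8)]/2 = 32.7 m/s
Subgeostrophic (V < V_g = 47.8 m/s), as expected around a low.

33 m s⁻¹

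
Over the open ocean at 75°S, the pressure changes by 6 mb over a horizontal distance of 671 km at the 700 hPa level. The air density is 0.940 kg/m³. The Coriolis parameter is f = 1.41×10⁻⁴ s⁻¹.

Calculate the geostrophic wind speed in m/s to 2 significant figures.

6.7 m/s

Pressure gradient: |∂P/∂n| = 600 Pa / 671000 m = 8.94×10⁻⁴ Pa/m
Geostrophic balance (pressure-gradient force = Coriolis force):
V_g = (1/(fρ)) |∂P/∂n| = 8.94×10⁻⁴ / (1.41×10⁻⁴ × 0.940) = 6.75 m/s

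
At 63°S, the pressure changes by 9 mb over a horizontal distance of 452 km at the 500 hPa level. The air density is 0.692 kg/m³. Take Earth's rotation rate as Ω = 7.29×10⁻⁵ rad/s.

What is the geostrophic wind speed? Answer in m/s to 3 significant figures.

22.1 m/s

Coriolis parameter at 63°S:
f = 2Ω sin φ = 2 × 7.29×10⁻⁵ × sin 63° = 1.30×10⁻⁴ s⁻¹
Pressure gradient: |∂P/∂n| = 900 Pa / 452000 m = 1.99×10⁻³ Pa/m
Geostrophic balance (pressure-gradient force = Coriolis force):
V_g = (1/(fρ)) |∂P/∂n| = 1.99×10⁻³ / (1.30×10⁻⁴ × 0.692) = 22.1 m/s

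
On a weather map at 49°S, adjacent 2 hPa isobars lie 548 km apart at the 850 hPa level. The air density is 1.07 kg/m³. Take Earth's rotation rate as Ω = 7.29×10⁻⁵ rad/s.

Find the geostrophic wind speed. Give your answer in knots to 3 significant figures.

6.03 knots

Coriolis parameter at 49°S:
f = 2Ω sin φ = 2 × 7.29×10⁻⁵ × sin 49° = 1.10×10⁻⁴ s⁻¹
Pressure gradient: |∂P/∂n| = 200 Pa / 548000 m = 3.65×10⁻⁴ Pa/m
Geostrophic balance (pressure-gradient force = Coriolis force):
V_g = (1/(fρ)) |∂P/∂n| = 3.65×10⁻⁴ / (1.10×10⁻⁴ × 1.07) = 3.10 m/s
Converting: 3.10 m/s × 1.944 = 6.03 knots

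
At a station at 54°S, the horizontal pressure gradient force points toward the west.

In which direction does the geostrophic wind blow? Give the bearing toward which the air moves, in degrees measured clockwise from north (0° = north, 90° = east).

The pressure-gradient force points toward the west (bearing 270°).
Geostrophic balance: in the Southern Hemisphere the Coriolis force deflects motion to the left, so the geostrophic wind blows 90° to the left of the pressure-gradient force (low pressure on the right).
Rotating 270° by 90° counterclockwise gives 180° — the wind blows toward the south.

180°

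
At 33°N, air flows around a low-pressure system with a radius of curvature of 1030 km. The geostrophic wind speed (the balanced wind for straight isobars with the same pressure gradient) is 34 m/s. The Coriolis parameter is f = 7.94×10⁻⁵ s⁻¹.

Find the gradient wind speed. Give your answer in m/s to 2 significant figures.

Around a low, centrifugal force acts outward with Coriolis, so pressure-gradient force balances both:
(1/ρ)|∂P/∂n| = fV + V²/R  →  V² + fR·V − fR·V_g = 0
With fR = 7.94×10⁻⁵ × 1030×10³ m = 81.8 m/s:
V = [−fR + √((fR)² + 4 fR V_g)]/2 = [−81.8 + √(81.8² + 4×81.8×34)]/2 = 25.8 m/s
Subgeostrophic (V < V_g = 34 m/s), as expected around a low.

26 m/s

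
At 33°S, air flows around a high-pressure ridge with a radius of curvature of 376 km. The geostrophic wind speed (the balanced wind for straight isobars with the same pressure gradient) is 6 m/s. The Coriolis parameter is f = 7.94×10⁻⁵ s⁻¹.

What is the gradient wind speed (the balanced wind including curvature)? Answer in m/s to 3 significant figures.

Around a high, pressure-gradient force acts outward with centrifugal, so Coriolis balances both:
fV = (1/ρ)|∂P/∂n| + V²/R  →  V² − fR·V + fR·V_g = 0
With fR = 7.94×10⁻⁵ × 376×10³ m = 29.9 m/s:
V = [fR − √((fR)² − 4 fR V_g)]/2 = [29.9 − √(29.9² − 4×29.9×6)]/2 = 8.32 m/s
Supergeostrophic (V > V_g = 6 m/s), as expected around a high.

8.32 m/s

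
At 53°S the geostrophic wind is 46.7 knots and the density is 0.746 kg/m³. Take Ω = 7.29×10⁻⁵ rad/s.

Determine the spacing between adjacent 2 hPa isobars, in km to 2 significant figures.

Coriolis parameter at 53°S:
f = 2Ω sin φ = 2 × 7.29×10⁻⁵ × sin 53° = 1.16×10⁻⁴ s⁻¹
Wind speed in SI: 46.7 knots = 24.0 m/s
Geostrophic balance rearranged: |∂P/∂n| = f ρ V_g
|∂P/∂n| = 1.16×10⁻⁴ × 0.746 × 24.0 = 2.09×10⁻³ Pa/m
Isobar spacing: Δn = ΔP/|∂P/∂n| = 200 Pa / 2.09×10⁻³ Pa/m = 95836 m ≈ 96 km

96 km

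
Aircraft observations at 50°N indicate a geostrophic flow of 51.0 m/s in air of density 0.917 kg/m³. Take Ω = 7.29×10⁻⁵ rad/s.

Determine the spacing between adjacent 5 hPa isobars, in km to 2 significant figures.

Coriolis parameter at 50°N:
f = 2Ω sin φ = 2 × 7.29×10⁻⁵ × sin 50° = 1.12×10⁻⁴ s⁻¹
Geostrophic balance rearranged: |∂P/∂n| = f ρ V_g
|∂P/∂n| = 1.12×10⁻⁴ × 0.917 × 51.0 = 5.22×10⁻³ Pa/m
Isobar spacing: Δn = ΔP/|∂P/∂n| = 500 Pa / 5.22×10⁻³ Pa/m = 95724 m ≈ 96 km

96 km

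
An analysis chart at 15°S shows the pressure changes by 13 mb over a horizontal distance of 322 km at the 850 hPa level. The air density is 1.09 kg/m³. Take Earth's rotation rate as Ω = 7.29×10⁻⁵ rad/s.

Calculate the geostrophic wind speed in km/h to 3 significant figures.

353 km/h

Coriolis parameter at 15°S:
f = 2Ω sin φ = 2 × 7.29×10⁻⁵ × sin 15° = 3.77×10⁻⁵ s⁻¹
Pressure gradient: |∂P/∂n| = 1300 Pa / 322000 m = 4.04×10⁻³ Pa/m
Geostrophic balance (pressure-gradient force = Coriolis force):
V_g = (1/(fρ)) |∂P/∂n| = 4.04×10⁻³ / (3.77×10⁻⁵ × 1.09) = 98.2 m/s
Converting: 98.2 m/s × 3.6 = 353 km/h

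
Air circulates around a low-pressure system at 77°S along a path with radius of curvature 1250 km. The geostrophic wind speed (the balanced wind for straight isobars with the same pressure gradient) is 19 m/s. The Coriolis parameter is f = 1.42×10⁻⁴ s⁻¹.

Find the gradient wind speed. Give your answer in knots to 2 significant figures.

34 knots

Around a low, centrifugal force acts outward with Coriolis, so pressure-gradient force balances both:
(1/ρ)|∂P/∂n| = fV + V²/R  →  V² + fR·V − fR·V_g = 0
With fR = 1.42×10⁻⁴ × 1250×10³ m = 177 m/s:
V = [−fR + √((fR)² + 4 fR V_g)]/2 = [−177 + √(177² + 4×177×19)]/2 = 17.3 m/s
Subgeostrophic (V < V_g = 19 m/s), as expected around a low.
Converting: 17.3 m/s × 1.944 = 34 knots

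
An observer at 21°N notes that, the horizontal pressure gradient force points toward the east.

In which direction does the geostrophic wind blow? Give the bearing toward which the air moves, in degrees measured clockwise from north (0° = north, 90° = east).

The pressure-gradient force points toward the east (bearing 090°).
Geostrophic balance: in the Northern Hemisphere the Coriolis force deflects motion to the right, so the geostrophic wind blows 90° to the right of the pressure-gradient force (low pressure on the left).
Rotating 090° by 90° clockwise gives 180° — the wind blows toward the south.

180°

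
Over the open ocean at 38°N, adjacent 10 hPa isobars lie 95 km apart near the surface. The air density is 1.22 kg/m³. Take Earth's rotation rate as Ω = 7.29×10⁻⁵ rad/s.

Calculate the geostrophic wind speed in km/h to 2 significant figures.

Coriolis parameter at 38°N:
f = 2Ω sin φ = 2 × 7.29×10⁻⁵ × sin 38° = 8.98×10⁻⁵ s⁻¹
Pressure gradient: |∂P/∂n| = 1000 Pa / 95000 m = 1.05×10⁻² Pa/m
Geostrophic balance (pressure-gradient force = Coriolis force):
V_g = (1/(fρ)) |∂P/∂n| = 1.05×10⁻² / (8.98×10⁻⁵ × 1.22) = 96.1 m/s
Converting: 96.1 m/s × 3.6 = 350 km/h

350 km/h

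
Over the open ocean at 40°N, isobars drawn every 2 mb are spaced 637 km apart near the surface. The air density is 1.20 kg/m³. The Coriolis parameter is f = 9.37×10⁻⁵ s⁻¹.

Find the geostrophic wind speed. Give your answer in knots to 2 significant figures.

5.4 knots

Pressure gradient: |∂P/∂n| = 200 Pa / 637000 m = 3.14×10⁻⁴ Pa/m
Geostrophic balance (pressure-gradient force = Coriolis force):
V_g = (1/(fρ)) |∂P/∂n| = 3.14×10⁻⁴ / (9.37×10⁻⁵ × 1.20) = 2.79 m/s
Converting: 2.79 m/s × 1.944 = 5.4 knots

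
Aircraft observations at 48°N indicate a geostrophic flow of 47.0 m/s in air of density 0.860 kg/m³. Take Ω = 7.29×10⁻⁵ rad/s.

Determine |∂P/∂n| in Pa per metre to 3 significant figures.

Coriolis parameter at 48°N:
f = 2Ω sin φ = 2 × 7.29×10⁻⁵ × sin 48° = 1.08×10⁻⁴ s⁻¹
Geostrophic balance rearranged: |∂P/∂n| = f ρ V_g
|∂P/∂n| = 1.08×10⁻⁴ × 0.860 × 47.0 = 4.38×10⁻³ Pa/m

4.38×10⁻³ Pa/m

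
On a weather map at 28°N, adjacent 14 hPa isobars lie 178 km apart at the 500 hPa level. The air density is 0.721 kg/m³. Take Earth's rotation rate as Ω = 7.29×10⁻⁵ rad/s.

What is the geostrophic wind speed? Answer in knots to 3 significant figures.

Coriolis parameter at 28°N:
f = 2Ω sin φ = 2 × 7.29×10⁻⁵ × sin 28° = 6.84×10⁻⁵ s⁻¹
Pressure gradient: |∂P/∂n| = 1400 Pa / 178000 m = 7.87×10⁻³ Pa/m
Geostrophic balance (pressure-gradient force = Coriolis force):
V_g = (1/(fρ)) |∂P/∂n| = 7.87×10⁻³ / (6.84×10⁻⁵ × 0.721) = 159 m/s
Converting: 159 m/s × 1.944 = 310 knots

310 knots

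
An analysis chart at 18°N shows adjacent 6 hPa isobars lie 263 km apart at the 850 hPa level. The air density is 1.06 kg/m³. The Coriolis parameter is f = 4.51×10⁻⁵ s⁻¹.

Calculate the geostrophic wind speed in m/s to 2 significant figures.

Pressure gradient: |∂P/∂n| = 600 Pa / 263000 m = 2.28×10⁻³ Pa/m
Geostrophic balance (pressure-gradient force = Coriolis force):
V_g = (1/(fρ)) |∂P/∂n| = 2.28×10⁻³ / (4.51×10⁻⁵ × 1.06) = 47.7 m/s

48 m/s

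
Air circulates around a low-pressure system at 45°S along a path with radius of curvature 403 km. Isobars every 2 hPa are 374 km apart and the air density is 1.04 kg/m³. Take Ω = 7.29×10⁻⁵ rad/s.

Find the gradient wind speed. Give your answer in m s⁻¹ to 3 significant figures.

Coriolis parameter at 45°S:
f = 2Ω sin φ = 2 × 7.29×10⁻⁵ × sin 45° = 1.03×10⁻⁴ s⁻¹
Pressure gradient: |∂P/∂n| = 200 Pa / 374000 m = 5.35×10⁻⁴ Pa/m
Geostrophic speed: V_g = |∂P/∂n|/(fρ) = 5.35×10⁻⁴/(1.03×10⁻⁴ × 1.04) = 4.99 m/s
Around a low, centrifugal force acts outward with Coriolis, so pressure-gradient force balances both:
(1/ρ)|∂P/∂n| = fV + V²/R  →  V² + fR·V − fR·V_g = 0
With fR = 1.03×10⁻⁴ × 403×10³ m = 41.5 m/s:
V = [−fR + √((fR)² + 4 fR V_g)]/2 = [−41.5 + √(41.5² + 4×41.5×4.99)]/2 = 4.5 m/s
Subgeostrophic (V < V_g = 4.99 m/s), as expected around a low.

4.50 m s⁻¹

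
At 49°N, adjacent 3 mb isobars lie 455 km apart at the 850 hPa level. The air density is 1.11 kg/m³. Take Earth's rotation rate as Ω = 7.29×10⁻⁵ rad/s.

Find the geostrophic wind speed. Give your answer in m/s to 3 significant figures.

Coriolis parameter at 49°N:
f = 2Ω sin φ = 2 × 7.29×10⁻⁵ × sin 49° = 1.10×10⁻⁴ s⁻¹
Pressure gradient: |∂P/∂n| = 300 Pa / 455000 m = 6.59×10⁻⁴ Pa/m
Geostrophic balance (pressure-gradient force = Coriolis force):
V_g = (1/(fρ)) |∂P/∂n| = 6.59×10⁻⁴ / (1.10×10⁻⁴ × 1.11) = 5.40 m/s

5.40 m/s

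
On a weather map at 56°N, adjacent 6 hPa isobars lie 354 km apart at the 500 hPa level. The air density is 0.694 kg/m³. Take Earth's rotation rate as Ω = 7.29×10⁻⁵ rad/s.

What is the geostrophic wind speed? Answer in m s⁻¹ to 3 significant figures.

Coriolis parameter at 56°N:
f = 2Ω sin φ = 2 × 7.29×10⁻⁵ × sin 56° = 1.21×10⁻⁴ s⁻¹
Pressure gradient: |∂P/∂n| = 600 Pa / 354000 m = 1.69×10⁻³ Pa/m
Geostrophic balance (pressure-gradient force = Coriolis force):
V_g = (1/(fρ)) |∂P/∂n| = 1.69×10⁻³ / (1.21×10⁻⁴ × 0.694) = 20.2 m/s

20.2 m s⁻¹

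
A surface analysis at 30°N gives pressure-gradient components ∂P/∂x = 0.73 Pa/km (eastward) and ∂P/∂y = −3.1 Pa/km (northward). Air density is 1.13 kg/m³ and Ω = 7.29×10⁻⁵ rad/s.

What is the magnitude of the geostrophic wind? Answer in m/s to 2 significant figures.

Coriolis parameter at 30°N:
f = 2Ω sin φ = 2 × 7.29×10⁻⁵ × sin 30° = 7.29×10⁻⁵ s⁻¹
Component geostrophic relations (x east, y north):
u_g = −(1/(fρ)) ∂P/∂y,  v_g = (1/(fρ)) ∂P/∂x
u_g = −(−3.1×10⁻³)/(7.29×10⁻⁵ × 1.13) = 37.6 m/s;  v_g = (0.73×10⁻³)/(7.29×10⁻⁵ × 1.13) = 8.86 m/s
|V_g| = √(u_g² + v_g²) = 38.7 m/s

39 m/s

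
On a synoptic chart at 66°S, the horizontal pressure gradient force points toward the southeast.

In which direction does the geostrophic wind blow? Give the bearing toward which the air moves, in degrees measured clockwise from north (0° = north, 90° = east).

045°

The pressure-gradient force points toward the southeast (bearing 135°).
Geostrophic balance: in the Southern Hemisphere the Coriolis force deflects motion to the left, so the geostrophic wind blows 90° to the left of the pressure-gradient force (low pressure on the right).
Rotating 135° by 90° counterclockwise gives 045° — the wind blows toward the northeast.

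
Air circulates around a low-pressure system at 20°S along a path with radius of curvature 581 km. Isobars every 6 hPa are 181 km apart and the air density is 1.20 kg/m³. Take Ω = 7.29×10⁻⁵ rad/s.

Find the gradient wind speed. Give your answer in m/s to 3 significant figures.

28.1 m/s

Coriolis parameter at 20°S:
f = 2Ω sin φ = 2 × 7.29×10⁻⁵ × sin 20° = 4.99×10⁻⁵ s⁻¹
Pressure gradient: |∂P/∂n| = 600 Pa / 181000 m = 3.31×10⁻³ Pa/m
Geostrophic speed: V_g = |∂P/∂n|/(fρ) = 3.31×10⁻³/(4.99×10⁻⁵ × 1.20) = 55.4 m/s
Around a low, centrifugal force acts outward with Coriolis, so pressure-gradient force balances both:
(1/ρ)|∂P/∂n| = fV + V²/R  →  V² + fR·V − fR·V_g = 0
With fR = 4.99×10⁻⁵ × 581×10³ m = 29.0 m/s:
V = [−fR + √((fR)² + 4 fR V_g)]/2 = [−29.0 + √(29.0² + 4×29.0×55.4)]/2 = 28.1 m/s
Subgeostrophic (V < V_g = 55.4 m/s), as expected around a low.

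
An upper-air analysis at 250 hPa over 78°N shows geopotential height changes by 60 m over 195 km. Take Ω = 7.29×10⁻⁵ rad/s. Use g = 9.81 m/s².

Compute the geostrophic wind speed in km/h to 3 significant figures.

76.2 km/h

Coriolis parameter at 78°N:
f = 2Ω sin φ = 2 × 7.29×10⁻⁵ × sin 78° = 1.43×10⁻⁴ s⁻¹
Height gradient: |∂Z/∂n| = 60 m / 195000 m = 3.08×10⁻⁴
On a pressure surface, geostrophic balance gives V_g = (g/f)|∂Z/∂n|:
V_g = 9.81 × 3.08×10⁻⁴ / 1.43×10⁻⁴ = 21.2 m/s
Converting: 21.2 m/s × 3.6 = 76.2 km/h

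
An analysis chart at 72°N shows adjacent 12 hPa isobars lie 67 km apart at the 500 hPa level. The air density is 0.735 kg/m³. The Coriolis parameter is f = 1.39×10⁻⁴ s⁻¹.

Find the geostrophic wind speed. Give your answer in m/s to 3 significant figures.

175 m/s

Pressure gradient: |∂P/∂n| = 1200 Pa / 67000 m = 1.79×10⁻² Pa/m
Geostrophic balance (pressure-gradient force = Coriolis force):
V_g = (1/(fρ)) |∂P/∂n| = 1.79×10⁻² / (1.39×10⁻⁴ × 0.735) = 175 m/s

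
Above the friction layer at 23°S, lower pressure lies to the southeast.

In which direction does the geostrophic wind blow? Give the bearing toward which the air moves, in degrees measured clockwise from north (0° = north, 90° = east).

045°

The pressure-gradient force points toward the southeast (bearing 135°).
Geostrophic balance: in the Southern Hemisphere the Coriolis force deflects motion to the left, so the geostrophic wind blows 90° to the left of the pressure-gradient force (low pressure on the right).
Rotating 135° by 90° counterclockwise gives 045° — the wind blows toward the northeast.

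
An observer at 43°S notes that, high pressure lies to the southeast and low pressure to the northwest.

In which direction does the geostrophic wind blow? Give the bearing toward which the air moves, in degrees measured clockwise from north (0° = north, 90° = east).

225°

The pressure-gradient force points toward the northwest (bearing 315°).
Geostrophic balance: in the Southern Hemisphere the Coriolis force deflects motion to the left, so the geostrophic wind blows 90° to the left of the pressure-gradient force (low pressure on the right).
Rotating 315° by 90° counterclockwise gives 225° — the wind blows toward the southwest.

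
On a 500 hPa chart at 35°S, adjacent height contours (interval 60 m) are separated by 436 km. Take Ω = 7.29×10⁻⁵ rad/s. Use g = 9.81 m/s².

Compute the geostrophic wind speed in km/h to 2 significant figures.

58 km/h

Coriolis parameter at 35°S:
f = 2Ω sin φ = 2 × 7.29×10⁻⁵ × sin 35° = 8.36×10⁻⁵ s⁻¹
Height gradient: |∂Z/∂n| = 60 m / 436000 m = 1.38×10⁻⁴
On a pressure surface, geostrophic balance gives V_g = (g/f)|∂Z/∂n|:
V_g = 9.81 × 1.38×10⁻⁴ / 8.36×10⁻⁵ = 16.1 m/s
Converting: 16.1 m/s × 3.6 = 58 km/h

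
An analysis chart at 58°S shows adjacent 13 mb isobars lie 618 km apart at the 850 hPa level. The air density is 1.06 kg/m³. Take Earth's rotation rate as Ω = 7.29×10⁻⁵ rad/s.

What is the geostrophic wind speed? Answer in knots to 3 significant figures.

Coriolis parameter at 58°S:
f = 2Ω sin φ = 2 × 7.29×10⁻⁵ × sin 58° = 1.24×10⁻⁴ s⁻¹
Pressure gradient: |∂P/∂n| = 1300 Pa / 618000 m = 2.10×10⁻³ Pa/m
Geostrophic balance (pressure-gradient force = Coriolis force):
V_g = (1/(fρ)) |∂P/∂n| = 2.10×10⁻³ / (1.24×10⁻⁴ × 1.06) = 16.0 m/s
Converting: 16.0 m/s × 1.944 = 31.2 knots

31.2 knots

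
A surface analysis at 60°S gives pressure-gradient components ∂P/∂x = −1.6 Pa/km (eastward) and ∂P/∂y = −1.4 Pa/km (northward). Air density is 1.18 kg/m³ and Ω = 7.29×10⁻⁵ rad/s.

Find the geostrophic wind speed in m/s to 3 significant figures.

14.3 m/s

Coriolis parameter at 60°S:
f = 2Ω sin φ = 2 × 7.29×10⁻⁵ × sin 60° = 1.26×10⁻⁴ s⁻¹
In the Southern Hemisphere f is negative: f = −1.26×10⁻⁴ s⁻¹.
Component geostrophic relations (x east, y north):
u_g = −(1/(fρ)) ∂P/∂y,  v_g = (1/(fρ)) ∂P/∂x
u_g = −(−1.4×10⁻³)/(−1.26×10⁻⁴ × 1.18) = −9.40 m/s;  v_g = (−1.6×10⁻³)/(−1.26×10⁻⁴ × 1.18) = 10.7 m/s
|V_g| = √(u_g² + v_g²) = 14.3 m/s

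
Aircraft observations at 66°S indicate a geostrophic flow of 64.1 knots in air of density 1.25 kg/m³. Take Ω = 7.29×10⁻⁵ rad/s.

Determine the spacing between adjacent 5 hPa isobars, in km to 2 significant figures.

91 km

Coriolis parameter at 66°S:
f = 2Ω sin φ = 2 × 7.29×10⁻⁵ × sin 66° = 1.33×10⁻⁴ s⁻¹
Wind speed in SI: 64.1 knots = 33.0 m/s
Geostrophic balance rearranged: |∂P/∂n| = f ρ V_g
|∂P/∂n| = 1.33×10⁻⁴ × 1.25 × 33.0 = 5.49×10⁻³ Pa/m
Isobar spacing: Δn = ΔP/|∂P/∂n| = 500 Pa / 5.49×10⁻³ Pa/m = 91070 m ≈ 91 km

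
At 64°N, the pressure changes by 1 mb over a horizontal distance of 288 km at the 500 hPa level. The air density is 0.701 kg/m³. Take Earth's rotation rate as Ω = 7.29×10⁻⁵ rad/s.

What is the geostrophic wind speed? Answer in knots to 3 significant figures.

7.35 knots

Coriolis parameter at 64°N:
f = 2Ω sin φ = 2 × 7.29×10⁻⁵ × sin 64° = 1.31×10⁻⁴ s⁻¹
Pressure gradient: |∂P/∂n| = 100 Pa / 288000 m = 3.47×10⁻⁴ Pa/m
Geostrophic balance (pressure-gradient force = Coriolis force):
V_g = (1/(fρ)) |∂P/∂n| = 3.47×10⁻⁴ / (1.31×10⁻⁴ × 0.701) = 3.78 m/s
Converting: 3.78 m/s × 1.944 = 7.35 knots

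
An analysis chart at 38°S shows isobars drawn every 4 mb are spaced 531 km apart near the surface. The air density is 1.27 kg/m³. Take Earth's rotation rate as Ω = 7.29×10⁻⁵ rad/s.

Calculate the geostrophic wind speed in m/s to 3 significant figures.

6.61 m/s

Coriolis parameter at 38°S:
f = 2Ω sin φ = 2 × 7.29×10⁻⁵ × sin 38° = 8.98×10⁻⁵ s⁻¹
Pressure gradient: |∂P/∂n| = 400 Pa / 531000 m = 7.53×10⁻⁴ Pa/m
Geostrophic balance (pressure-gradient force = Coriolis force):
V_g = (1/(fρ)) |∂P/∂n| = 7.53×10⁻⁴ / (8.98×10⁻⁵ × 1.27) = 6.61 m/s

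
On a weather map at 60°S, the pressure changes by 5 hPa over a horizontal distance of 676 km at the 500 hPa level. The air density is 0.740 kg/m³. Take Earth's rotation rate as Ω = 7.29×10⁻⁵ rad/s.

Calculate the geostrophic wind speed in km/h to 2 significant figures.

Coriolis parameter at 60°S:
f = 2Ω sin φ = 2 × 7.29×10⁻⁵ × sin 60° = 1.26×10⁻⁴ s⁻¹
Pressure gradient: |∂P/∂n| = 500 Pa / 676000 m = 7.40×10⁻⁴ Pa/m
Geostrophic balance (pressure-gradient force = Coriolis force):
V_g = (1/(fρ)) |∂P/∂n| = 7.40×10⁻⁴ / (1.26×10⁻⁴ × 0.740) = 7.92 m/s
Converting: 7.92 m/s × 3.6 = 28 km/h

28 km/h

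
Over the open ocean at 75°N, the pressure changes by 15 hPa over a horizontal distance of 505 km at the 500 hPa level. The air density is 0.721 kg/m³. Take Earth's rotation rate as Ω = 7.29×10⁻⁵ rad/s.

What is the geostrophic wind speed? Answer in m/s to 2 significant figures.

29 m/s

Coriolis parameter at 75°N:
f = 2Ω sin φ = 2 × 7.29×10⁻⁵ × sin 75° = 1.41×10⁻⁴ s⁻¹
Pressure gradient: |∂P/∂n| = 1500 Pa / 505000 m = 2.97×10⁻³ Pa/m
Geostrophic balance (pressure-gradient force = Coriolis force):
V_g = (1/(fρ)) |∂P/∂n| = 2.97×10⁻³ / (1.41×10⁻⁴ × 0.721) = 29.3 m/s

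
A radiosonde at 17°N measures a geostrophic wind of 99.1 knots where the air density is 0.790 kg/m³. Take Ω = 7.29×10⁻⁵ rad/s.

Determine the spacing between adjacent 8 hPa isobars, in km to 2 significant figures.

470 km

Coriolis parameter at 17°N:
f = 2Ω sin φ = 2 × 7.29×10⁻⁵ × sin 17° = 4.26×10⁻⁵ s⁻¹
Wind speed in SI: 99.1 knots = 51.0 m/s
Geostrophic balance rearranged: |∂P/∂n| = f ρ V_g
|∂P/∂n| = 4.26×10⁻⁵ × 0.790 × 51.0 = 1.72×10⁻³ Pa/m
Isobar spacing: Δn = ΔP/|∂P/∂n| = 800 Pa / 1.72×10⁻³ Pa/m = 465970 m ≈ 470 km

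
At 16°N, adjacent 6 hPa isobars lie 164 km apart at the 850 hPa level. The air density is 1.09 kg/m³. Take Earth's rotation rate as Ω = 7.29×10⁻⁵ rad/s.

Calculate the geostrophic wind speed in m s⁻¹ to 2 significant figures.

Coriolis parameter at 16°N:
f = 2Ω sin φ = 2 × 7.29×10⁻⁵ × sin 16° = 4.02×10⁻⁵ s⁻¹
Pressure gradient: |∂P/∂n| = 600 Pa / 164000 m = 3.66×10⁻³ Pa/m
Geostrophic balance (pressure-gradient force = Coriolis force):
V_g = (1/(fρ)) |∂P/∂n| = 3.66×10⁻³ / (4.02×10⁻⁵ × 1.09) = 83.5 m/s

84 m s⁻¹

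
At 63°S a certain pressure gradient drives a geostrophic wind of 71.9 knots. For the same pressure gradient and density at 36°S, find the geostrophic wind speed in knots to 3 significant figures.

109 knots

With the same pressure gradient and density, V_g ∝ 1/f ∝ 1/sin φ.
V₂ = V₁ · sin φ₁ / sin φ₂ = 71.9 × sin 63° / sin 36°
V₂ = 71.9 × 0.8910/0.5878 = 109 knots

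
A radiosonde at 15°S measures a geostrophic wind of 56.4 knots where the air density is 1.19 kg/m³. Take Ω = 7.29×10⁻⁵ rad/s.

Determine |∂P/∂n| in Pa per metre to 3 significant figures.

1.30×10⁻³ Pa/m

Coriolis parameter at 15°S:
f = 2Ω sin φ = 2 × 7.29×10⁻⁵ × sin 15° = 3.77×10⁻⁵ s⁻¹
Wind speed in SI: 56.4 knots = 29.0 m/s
Geostrophic balance rearranged: |∂P/∂n| = f ρ V_g
|∂P/∂n| = 3.77×10⁻⁵ × 1.19 × 29.0 = 1.30×10⁻³ Pa/m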